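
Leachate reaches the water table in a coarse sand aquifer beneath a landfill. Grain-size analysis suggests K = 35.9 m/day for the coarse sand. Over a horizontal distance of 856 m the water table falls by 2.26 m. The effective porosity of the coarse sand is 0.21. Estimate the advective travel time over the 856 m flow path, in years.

Hydraulic gradient i = Δh / L = 2.26 / 856 = 0.002640.
Darcy flux q = K · i = 35.90 × 0.002640 = 0.09478 m/day.
Seepage velocity v = q / n_e = 0.09478 / 0.21 = 0.4513 m/day.
Travel time t = L / v = 856 / 0.4513 = 1897 days = 5.192 years.

5.19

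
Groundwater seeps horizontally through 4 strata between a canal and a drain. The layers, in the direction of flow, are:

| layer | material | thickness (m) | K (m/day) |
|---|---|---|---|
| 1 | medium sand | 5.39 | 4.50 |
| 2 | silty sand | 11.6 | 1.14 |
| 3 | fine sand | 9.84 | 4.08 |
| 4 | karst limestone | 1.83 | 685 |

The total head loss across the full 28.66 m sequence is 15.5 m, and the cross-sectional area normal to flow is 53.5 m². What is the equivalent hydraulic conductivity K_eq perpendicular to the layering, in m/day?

2.08

Flow is perpendicular to layering, so the layers act in series and the equivalent K is the thickness-weighted harmonic mean.
Total thickness L = 5.39 + 11.6 + 9.84 + 1.83 = 28.66 m.
Σ(b_i/K_i) = 5.39/4.50 + 11.6/1.14 + 9.84/4.08 + 1.83/685 = 13.79 d.
K_eq = L / Σ(b_i/K_i) = 28.66 / 13.79 = 2.079 m/day.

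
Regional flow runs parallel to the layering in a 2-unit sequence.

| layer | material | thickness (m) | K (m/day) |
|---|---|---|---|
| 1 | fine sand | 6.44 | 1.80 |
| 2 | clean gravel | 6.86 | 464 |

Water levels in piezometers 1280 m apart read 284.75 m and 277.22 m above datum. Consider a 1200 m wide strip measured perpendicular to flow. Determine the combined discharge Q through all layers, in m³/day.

22600

Flow is parallel to layering, so each bed carries its own Darcy discharge and the transmissivities add.
Σ(K_i·b_i) = 1.80×6.44 + 464×6.86 = 3195 m²/day.
Hydraulic gradient i = (284.75 − 277.22) / 1280 = 7.53 / 1280 = 0.005883.
Q = Σ(K_i·b_i) · W · i = 3195 × 1200 × 0.005883 = 22552 m³/day.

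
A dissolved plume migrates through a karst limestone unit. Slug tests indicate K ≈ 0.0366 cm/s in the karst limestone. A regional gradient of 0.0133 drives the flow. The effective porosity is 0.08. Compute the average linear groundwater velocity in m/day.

5.26

Convert K: 0.0366 cm/s × 864 = 31.62 m/day.
Hydraulic gradient i = 0.0133.
Darcy flux q = K · i = 31.62 × 0.01330 = 0.4206 m/day.
Seepage velocity v = q / n_e = 0.4206 / 0.08 = 5.257 m/day.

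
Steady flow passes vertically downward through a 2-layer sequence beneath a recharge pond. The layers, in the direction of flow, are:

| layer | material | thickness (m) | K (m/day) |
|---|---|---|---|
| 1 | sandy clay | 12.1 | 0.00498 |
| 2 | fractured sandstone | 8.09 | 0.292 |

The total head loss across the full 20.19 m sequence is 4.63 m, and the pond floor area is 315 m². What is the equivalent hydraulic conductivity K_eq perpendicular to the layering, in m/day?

0.00822

Flow is perpendicular to layering, so the layers act in series and the equivalent K is the thickness-weighted harmonic mean.
Total thickness L = 12.1 + 8.09 = 20.19 m.
Σ(b_i/K_i) = 12.1/0.00498 + 8.09/0.292 = 2457 d.
K_eq = L / Σ(b_i/K_i) = 20.19 / 2457 = 0.008216 m/day.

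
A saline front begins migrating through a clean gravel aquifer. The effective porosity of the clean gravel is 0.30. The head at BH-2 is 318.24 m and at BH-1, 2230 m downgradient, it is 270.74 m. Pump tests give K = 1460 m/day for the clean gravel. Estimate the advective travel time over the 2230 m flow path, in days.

21.5

Hydraulic gradient i = (318.24 − 270.74) / 2230 = 47.5 / 2230 = 0.02130.
Darcy flux q = K · i = 1460 × 0.02130 = 31.10 m/day.
Seepage velocity v = q / n_e = 31.10 / 0.30 = 103.7 m/day.
Travel time t = L / v = 2230 / 103.7 = 21.51 days.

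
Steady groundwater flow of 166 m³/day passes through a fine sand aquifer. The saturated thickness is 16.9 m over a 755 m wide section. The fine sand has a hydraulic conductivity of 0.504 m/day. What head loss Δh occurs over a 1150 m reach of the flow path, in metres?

Cross-sectional area A = 755 × 16.9 = 12759 m².
From Q = K·A·i, i = Q / (K·A) = 166 / (0.5040 × 12759) = 0.02581.
Head loss Δh = i · L = 0.02581 × 1150 = 29.69 m.

29.7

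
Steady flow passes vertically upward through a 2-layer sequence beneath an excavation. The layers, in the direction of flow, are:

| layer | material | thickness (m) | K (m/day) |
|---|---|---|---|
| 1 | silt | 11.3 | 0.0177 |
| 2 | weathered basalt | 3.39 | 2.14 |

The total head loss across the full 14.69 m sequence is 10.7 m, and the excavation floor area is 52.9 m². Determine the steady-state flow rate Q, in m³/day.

0.884

Flow is perpendicular to layering, so the layers act in series and the equivalent K is the thickness-weighted harmonic mean.
Total thickness L = 11.3 + 3.39 = 14.69 m.
Σ(b_i/K_i) = 11.3/0.0177 + 3.39/2.14 = 640.0 d.
K_eq = L / Σ(b_i/K_i) = 14.69 / 640.0 = 0.02295 m/day.
Q = K_eq · A · (Δh/L) = 0.02295 × 52.9 × (10.7/14.69) = 0.8844 m³/day.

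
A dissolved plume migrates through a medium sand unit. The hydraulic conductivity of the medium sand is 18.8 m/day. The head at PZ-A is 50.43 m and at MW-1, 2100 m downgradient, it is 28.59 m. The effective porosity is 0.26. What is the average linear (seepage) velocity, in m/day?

0.752

Hydraulic gradient i = (50.43 − 28.59) / 2100 = 21.84 / 2100 = 0.01040.
Darcy flux q = K · i = 18.80 × 0.01040 = 0.1955 m/day.
Seepage velocity v = q / n_e = 0.1955 / 0.26 = 0.7520 m/day.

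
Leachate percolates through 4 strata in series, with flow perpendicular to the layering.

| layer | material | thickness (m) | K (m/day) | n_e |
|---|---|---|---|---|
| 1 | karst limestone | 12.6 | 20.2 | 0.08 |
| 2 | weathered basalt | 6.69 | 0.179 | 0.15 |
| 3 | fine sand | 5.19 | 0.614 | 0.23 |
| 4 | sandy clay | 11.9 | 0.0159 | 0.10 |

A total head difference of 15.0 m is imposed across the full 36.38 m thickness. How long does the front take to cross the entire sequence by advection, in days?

233

With flow normal to the layers, continuity requires the same specific discharge q through every layer.
Σ(b_i/K_i) = 12.6/20.2 + 6.69/0.179 + 5.19/0.614 + 11.9/0.0159 = 794.9 d.
q = Δh / Σ(b_i/K_i) = 15.0 / 794.9 = 0.01887 m/day.
In each layer the seepage velocity is v_i = q/n_i, so the layer transit time is t_i = b_i·n_i / q:
  layer 1 (karst limestone): t_1 = 12.6 × 0.08 / 0.01887 = 53.42 d
  layer 2 (weathered basalt): t_2 = 6.69 × 0.15 / 0.01887 = 53.18 d
  layer 3 (fine sand): t_3 = 5.19 × 0.23 / 0.01887 = 63.26 d
  layer 4 (sandy clay): t_4 = 11.9 × 0.10 / 0.01887 = 63.06 d
Total t = Σ t_i = 232.9 days.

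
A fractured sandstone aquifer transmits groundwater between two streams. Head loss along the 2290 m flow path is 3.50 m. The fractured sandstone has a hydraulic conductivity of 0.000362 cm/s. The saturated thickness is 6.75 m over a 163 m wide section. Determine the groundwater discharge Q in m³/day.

Convert K: 0.000362 cm/s × 864 = 0.3128 m/day.
Cross-sectional area A = 163 × 6.75 = 1100 m².
Hydraulic gradient i = Δh / L = 3.50 / 2290 = 0.001528.
Darcy's law: Q = K · A · i = 0.3128 × 1100 × 0.001528 = 0.5260 m³/day.

0.526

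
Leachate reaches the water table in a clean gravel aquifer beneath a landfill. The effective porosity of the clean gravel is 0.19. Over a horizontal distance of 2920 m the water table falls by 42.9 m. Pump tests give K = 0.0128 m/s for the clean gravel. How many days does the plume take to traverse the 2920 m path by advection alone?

Convert K: 0.0128 m/s × 86400 = 1106 m/day.
Hydraulic gradient i = Δh / L = 42.9 / 2920 = 0.01469.
Darcy flux q = K · i = 1106 × 0.01469 = 16.25 m/day.
Seepage velocity v = q / n_e = 16.25 / 0.19 = 85.52 m/day.
Travel time t = L / v = 2920 / 85.52 = 34.15 days.

34.1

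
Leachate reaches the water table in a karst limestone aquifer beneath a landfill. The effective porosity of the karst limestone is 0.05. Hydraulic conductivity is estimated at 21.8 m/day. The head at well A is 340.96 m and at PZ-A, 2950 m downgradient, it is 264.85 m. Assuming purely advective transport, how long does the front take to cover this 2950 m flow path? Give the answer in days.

Hydraulic gradient i = (340.96 − 264.85) / 2950 = 76.11 / 2950 = 0.02580.
Darcy flux q = K · i = 21.80 × 0.02580 = 0.5624 m/day.
Seepage velocity v = q / n_e = 0.5624 / 0.05 = 11.25 m/day.
Travel time t = L / v = 2950 / 11.25 = 262.3 days.

262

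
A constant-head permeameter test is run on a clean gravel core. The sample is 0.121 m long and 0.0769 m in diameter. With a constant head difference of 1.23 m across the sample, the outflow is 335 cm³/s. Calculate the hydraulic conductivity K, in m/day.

613

Cross-sectional area A = π·(d/2)² = π × (0.0769/2)² = 0.004645 m².
Convert discharge: 335 cm³/s = 0.0003350 m³/s.
Darcy's law rearranged: K = Q·L / (A·Δh) = 0.0003350 × 0.121 / (0.004645 × 1.23) = 0.007095 m/s = 613.1 m/day.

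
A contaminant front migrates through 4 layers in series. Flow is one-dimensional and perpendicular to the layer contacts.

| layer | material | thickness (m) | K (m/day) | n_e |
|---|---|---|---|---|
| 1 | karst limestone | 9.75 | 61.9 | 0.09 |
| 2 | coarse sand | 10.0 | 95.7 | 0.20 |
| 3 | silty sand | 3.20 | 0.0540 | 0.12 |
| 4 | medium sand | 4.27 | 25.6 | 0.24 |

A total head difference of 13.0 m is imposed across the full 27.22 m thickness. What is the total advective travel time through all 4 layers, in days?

19.7

With flow normal to the layers, continuity requires the same specific discharge q through every layer.
Σ(b_i/K_i) = 9.75/61.9 + 10.0/95.7 + 3.20/0.0540 + 4.27/25.6 = 59.69 d.
q = Δh / Σ(b_i/K_i) = 13.0 / 59.69 = 0.2178 m/day.
In each layer the seepage velocity is v_i = q/n_i, so the layer transit time is t_i = b_i·n_i / q:
  layer 1 (karst limestone): t_1 = 9.75 × 0.09 / 0.2178 = 4.029 d
  layer 2 (coarse sand): t_2 = 10.0 × 0.20 / 0.2178 = 9.183 d
  layer 3 (silty sand): t_3 = 3.20 × 0.12 / 0.2178 = 1.763 d
  layer 4 (medium sand): t_4 = 4.27 × 0.24 / 0.2178 = 4.705 d
Total t = Σ t_i = 19.68 days.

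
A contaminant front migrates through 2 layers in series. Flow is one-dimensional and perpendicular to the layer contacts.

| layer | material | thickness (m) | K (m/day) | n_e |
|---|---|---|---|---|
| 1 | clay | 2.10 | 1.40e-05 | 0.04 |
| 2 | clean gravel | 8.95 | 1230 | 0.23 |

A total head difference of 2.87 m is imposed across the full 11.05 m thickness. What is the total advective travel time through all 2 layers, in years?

307

With flow normal to the layers, continuity requires the same specific discharge q through every layer.
Σ(b_i/K_i) = 2.10/1.40e-05 + 8.95/1230 = 1.500e+05 d.
q = Δh / Σ(b_i/K_i) = 2.87 / 1.500e+05 = 1.913e-05 m/day.
In each layer the seepage velocity is v_i = q/n_i, so the layer transit time is t_i = b_i·n_i / q:
  layer 1 (clay): t_1 = 2.10 × 0.04 / 1.913e-05 = 4390 d
  layer 2 (clean gravel): t_2 = 8.95 × 0.23 / 1.913e-05 = 1.076e+05 d
Total t = Σ t_i = 1.120e+05 days = 306.6 years.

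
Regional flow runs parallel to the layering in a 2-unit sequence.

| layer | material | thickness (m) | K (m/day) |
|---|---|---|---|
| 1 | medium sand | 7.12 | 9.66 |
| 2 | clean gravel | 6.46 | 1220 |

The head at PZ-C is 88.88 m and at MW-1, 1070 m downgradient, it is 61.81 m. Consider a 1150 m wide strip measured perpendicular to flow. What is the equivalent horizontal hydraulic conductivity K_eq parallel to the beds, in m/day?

Flow is parallel to layering, so each bed carries its own Darcy discharge and the transmissivities add.
Σ(K_i·b_i) = 9.66×7.12 + 1220×6.46 = 7950 m²/day.
Total thickness b = 13.58 m, so K_eq = Σ(K_i·b_i)/b = 585.4 m/day.

585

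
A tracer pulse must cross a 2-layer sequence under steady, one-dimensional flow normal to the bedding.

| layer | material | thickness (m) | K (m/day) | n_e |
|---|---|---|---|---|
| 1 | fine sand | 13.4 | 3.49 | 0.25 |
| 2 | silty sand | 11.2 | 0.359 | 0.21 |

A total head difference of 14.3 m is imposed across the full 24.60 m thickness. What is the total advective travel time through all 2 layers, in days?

With flow normal to the layers, continuity requires the same specific discharge q through every layer.
Σ(b_i/K_i) = 13.4/3.49 + 11.2/0.359 = 35.04 d.
q = Δh / Σ(b_i/K_i) = 14.3 / 35.04 = 0.4081 m/day.
In each layer the seepage velocity is v_i = q/n_i, so the layer transit time is t_i = b_i·n_i / q:
  layer 1 (fine sand): t_1 = 13.4 × 0.25 / 0.4081 = 8.208 d
  layer 2 (silty sand): t_2 = 11.2 × 0.21 / 0.4081 = 5.763 d
Total t = Σ t_i = 13.97 days.

14.0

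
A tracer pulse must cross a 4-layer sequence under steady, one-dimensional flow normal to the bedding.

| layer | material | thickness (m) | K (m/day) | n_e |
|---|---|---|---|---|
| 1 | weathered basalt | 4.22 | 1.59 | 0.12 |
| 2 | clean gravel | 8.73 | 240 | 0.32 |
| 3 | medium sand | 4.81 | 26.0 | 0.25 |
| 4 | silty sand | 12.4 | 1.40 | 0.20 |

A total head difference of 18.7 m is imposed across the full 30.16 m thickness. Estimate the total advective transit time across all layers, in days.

With flow normal to the layers, continuity requires the same specific discharge q through every layer.
Σ(b_i/K_i) = 4.22/1.59 + 8.73/240 + 4.81/26.0 + 12.4/1.40 = 11.73 d.
q = Δh / Σ(b_i/K_i) = 18.7 / 11.73 = 1.594 m/day.
In each layer the seepage velocity is v_i = q/n_i, so the layer transit time is t_i = b_i·n_i / q:
  layer 1 (weathered basalt): t_1 = 4.22 × 0.12 / 1.594 = 0.3177 d
  layer 2 (clean gravel): t_2 = 8.73 × 0.32 / 1.594 = 1.753 d
  layer 3 (medium sand): t_3 = 4.81 × 0.25 / 1.594 = 0.7545 d
  layer 4 (silty sand): t_4 = 12.4 × 0.20 / 1.594 = 1.556 d
Total t = Σ t_i = 4.381 days.

4.38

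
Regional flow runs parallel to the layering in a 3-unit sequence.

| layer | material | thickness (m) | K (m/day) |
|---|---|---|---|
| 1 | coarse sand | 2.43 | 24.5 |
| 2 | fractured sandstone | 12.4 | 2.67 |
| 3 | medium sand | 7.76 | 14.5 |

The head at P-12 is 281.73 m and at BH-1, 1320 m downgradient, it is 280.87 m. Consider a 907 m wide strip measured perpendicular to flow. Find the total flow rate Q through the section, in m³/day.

121

Flow is parallel to layering, so each bed carries its own Darcy discharge and the transmissivities add.
Σ(K_i·b_i) = 24.5×2.43 + 2.67×12.4 + 14.5×7.76 = 205.2 m²/day.
Hydraulic gradient i = (281.73 − 280.87) / 1320 = 0.86 / 1320 = 0.0006515.
Q = Σ(K_i·b_i) · W · i = 205.2 × 907 × 0.0006515 = 121.2 m³/day.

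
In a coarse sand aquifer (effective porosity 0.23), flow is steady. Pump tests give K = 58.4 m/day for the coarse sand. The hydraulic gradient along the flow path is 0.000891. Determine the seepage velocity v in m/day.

Hydraulic gradient i = 0.000891.
Darcy flux q = K · i = 58.40 × 0.0008910 = 0.05203 m/day.
Seepage velocity v = q / n_e = 0.05203 / 0.23 = 0.2262 m/day.

0.226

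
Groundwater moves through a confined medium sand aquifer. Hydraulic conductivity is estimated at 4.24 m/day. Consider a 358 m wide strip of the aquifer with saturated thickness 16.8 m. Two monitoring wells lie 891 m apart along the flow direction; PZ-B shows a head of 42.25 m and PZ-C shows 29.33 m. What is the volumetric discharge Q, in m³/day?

Cross-sectional area A = 358 × 16.8 = 6014 m².
Hydraulic gradient i = (42.25 − 29.33) / 891 = 12.92 / 891 = 0.01450.
Darcy's law: Q = K · A · i = 4.240 × 6014 × 0.01450 = 369.8 m³/day.

370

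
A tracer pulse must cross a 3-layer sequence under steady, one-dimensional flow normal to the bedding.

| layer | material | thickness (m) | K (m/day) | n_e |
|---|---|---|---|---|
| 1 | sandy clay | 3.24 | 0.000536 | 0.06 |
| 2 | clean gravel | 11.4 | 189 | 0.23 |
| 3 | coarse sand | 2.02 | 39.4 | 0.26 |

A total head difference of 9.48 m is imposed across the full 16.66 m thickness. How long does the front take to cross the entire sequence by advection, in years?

5.83

With flow normal to the layers, continuity requires the same specific discharge q through every layer.
Σ(b_i/K_i) = 3.24/0.000536 + 11.4/189 + 2.02/39.4 = 6045 d.
q = Δh / Σ(b_i/K_i) = 9.48 / 6045 = 0.001568 m/day.
In each layer the seepage velocity is v_i = q/n_i, so the layer transit time is t_i = b_i·n_i / q:
  layer 1 (sandy clay): t_1 = 3.24 × 0.06 / 0.001568 = 124.0 d
  layer 2 (clean gravel): t_2 = 11.4 × 0.23 / 0.001568 = 1672 d
  layer 3 (coarse sand): t_3 = 2.02 × 0.26 / 0.001568 = 334.9 d
Total t = Σ t_i = 2131 days = 5.834 years.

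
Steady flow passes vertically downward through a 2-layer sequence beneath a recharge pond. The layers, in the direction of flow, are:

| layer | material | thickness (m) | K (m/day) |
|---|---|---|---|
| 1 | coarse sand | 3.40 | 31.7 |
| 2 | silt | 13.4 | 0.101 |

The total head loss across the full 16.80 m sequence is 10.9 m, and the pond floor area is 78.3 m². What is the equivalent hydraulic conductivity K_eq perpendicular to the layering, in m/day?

Flow is perpendicular to layering, so the layers act in series and the equivalent K is the thickness-weighted harmonic mean.
Total thickness L = 3.40 + 13.4 = 16.80 m.
Σ(b_i/K_i) = 3.40/31.7 + 13.4/0.101 = 132.8 d.
K_eq = L / Σ(b_i/K_i) = 16.80 / 132.8 = 0.1265 m/day.

0.127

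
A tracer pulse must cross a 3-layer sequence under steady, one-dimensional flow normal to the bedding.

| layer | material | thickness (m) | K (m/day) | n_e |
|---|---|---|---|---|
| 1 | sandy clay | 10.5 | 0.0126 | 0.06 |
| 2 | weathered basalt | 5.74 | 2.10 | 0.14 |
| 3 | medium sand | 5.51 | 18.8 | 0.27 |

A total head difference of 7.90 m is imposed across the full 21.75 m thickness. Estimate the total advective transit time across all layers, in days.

With flow normal to the layers, continuity requires the same specific discharge q through every layer.
Σ(b_i/K_i) = 10.5/0.0126 + 5.74/2.10 + 5.51/18.8 = 836.4 d.
q = Δh / Σ(b_i/K_i) = 7.90 / 836.4 = 0.009446 m/day.
In each layer the seepage velocity is v_i = q/n_i, so the layer transit time is t_i = b_i·n_i / q:
  layer 1 (sandy clay): t_1 = 10.5 × 0.06 / 0.009446 = 66.70 d
  layer 2 (weathered basalt): t_2 = 5.74 × 0.14 / 0.009446 = 85.08 d
  layer 3 (medium sand): t_3 = 5.51 × 0.27 / 0.009446 = 157.5 d
Total t = Σ t_i = 309.3 days.

309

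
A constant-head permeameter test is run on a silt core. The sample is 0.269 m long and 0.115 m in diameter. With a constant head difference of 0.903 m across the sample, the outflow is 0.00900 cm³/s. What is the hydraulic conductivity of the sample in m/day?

0.0223

Cross-sectional area A = π·(d/2)² = π × (0.115/2)² = 0.01039 m².
Convert discharge: 0.00900 cm³/s = 9.000e-09 m³/s.
Darcy's law rearranged: K = Q·L / (A·Δh) = 9.000e-09 × 0.269 / (0.01039 × 0.903) = 2.581e-07 m/s = 0.02230 m/day.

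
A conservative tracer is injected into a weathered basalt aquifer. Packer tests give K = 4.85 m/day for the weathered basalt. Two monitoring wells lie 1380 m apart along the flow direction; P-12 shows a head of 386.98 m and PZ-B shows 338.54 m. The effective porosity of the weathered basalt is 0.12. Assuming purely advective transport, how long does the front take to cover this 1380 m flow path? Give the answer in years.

Hydraulic gradient i = (386.98 − 338.54) / 1380 = 48.44 / 1380 = 0.03510.
Darcy flux q = K · i = 4.850 × 0.03510 = 0.1702 m/day.
Seepage velocity v = q / n_e = 0.1702 / 0.12 = 1.419 m/day.
Travel time t = L / v = 1380 / 1.419 = 972.7 days = 2.663 years.

2.66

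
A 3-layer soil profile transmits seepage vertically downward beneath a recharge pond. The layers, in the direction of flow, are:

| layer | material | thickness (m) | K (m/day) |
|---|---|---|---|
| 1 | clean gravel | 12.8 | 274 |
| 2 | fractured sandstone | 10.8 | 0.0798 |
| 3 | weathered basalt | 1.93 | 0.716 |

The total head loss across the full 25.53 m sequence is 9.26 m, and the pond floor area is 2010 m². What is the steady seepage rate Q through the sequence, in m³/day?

135

Flow is perpendicular to layering, so the layers act in series and the equivalent K is the thickness-weighted harmonic mean.
Total thickness L = 12.8 + 10.8 + 1.93 = 25.53 m.
Σ(b_i/K_i) = 12.8/274 + 10.8/0.0798 + 1.93/0.716 = 138.1 d.
K_eq = L / Σ(b_i/K_i) = 25.53 / 138.1 = 0.1849 m/day.
Q = K_eq · A · (Δh/L) = 0.1849 × 2010 × (9.26/25.53) = 134.8 m³/day.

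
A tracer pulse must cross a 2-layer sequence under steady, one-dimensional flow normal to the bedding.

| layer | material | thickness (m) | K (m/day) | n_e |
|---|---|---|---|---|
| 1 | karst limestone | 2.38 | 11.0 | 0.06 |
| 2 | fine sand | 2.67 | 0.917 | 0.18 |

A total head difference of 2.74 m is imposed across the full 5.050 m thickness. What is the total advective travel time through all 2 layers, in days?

0.712

With flow normal to the layers, continuity requires the same specific discharge q through every layer.
Σ(b_i/K_i) = 2.38/11.0 + 2.67/0.917 = 3.128 d.
q = Δh / Σ(b_i/K_i) = 2.74 / 3.128 = 0.8760 m/day.
In each layer the seepage velocity is v_i = q/n_i, so the layer transit time is t_i = b_i·n_i / q:
  layer 1 (karst limestone): t_1 = 2.38 × 0.06 / 0.8760 = 0.1630 d
  layer 2 (fine sand): t_2 = 2.67 × 0.18 / 0.8760 = 0.5487 d
Total t = Σ t_i = 0.7117 days.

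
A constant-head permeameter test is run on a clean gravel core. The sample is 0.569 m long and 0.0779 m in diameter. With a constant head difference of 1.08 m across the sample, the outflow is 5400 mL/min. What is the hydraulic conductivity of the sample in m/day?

Cross-sectional area A = π·(d/2)² = π × (0.0779/2)² = 0.004766 m².
Convert discharge: 5400 mL/min = 9.000e-05 m³/s.
Darcy's law rearranged: K = Q·L / (A·Δh) = 9.000e-05 × 0.569 / (0.004766 × 1.08) = 0.009949 m/s = 859.6 m/day.

860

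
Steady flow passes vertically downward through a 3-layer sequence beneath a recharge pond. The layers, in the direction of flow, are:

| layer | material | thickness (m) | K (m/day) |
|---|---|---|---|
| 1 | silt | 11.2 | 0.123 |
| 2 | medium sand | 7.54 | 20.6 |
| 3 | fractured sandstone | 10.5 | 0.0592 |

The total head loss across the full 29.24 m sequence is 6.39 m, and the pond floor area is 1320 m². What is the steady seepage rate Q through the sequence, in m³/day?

Flow is perpendicular to layering, so the layers act in series and the equivalent K is the thickness-weighted harmonic mean.
Total thickness L = 11.2 + 7.54 + 10.5 = 29.24 m.
Σ(b_i/K_i) = 11.2/0.123 + 7.54/20.6 + 10.5/0.0592 = 268.8 d.
K_eq = L / Σ(b_i/K_i) = 29.24 / 268.8 = 0.1088 m/day.
Q = K_eq · A · (Δh/L) = 0.1088 × 1320 × (6.39/29.24) = 31.38 m³/day.

31.4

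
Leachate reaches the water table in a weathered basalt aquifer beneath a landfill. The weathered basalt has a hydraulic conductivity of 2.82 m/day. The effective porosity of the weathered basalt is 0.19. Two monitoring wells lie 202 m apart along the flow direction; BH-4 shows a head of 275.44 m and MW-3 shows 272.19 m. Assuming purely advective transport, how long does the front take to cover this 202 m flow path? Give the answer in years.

Hydraulic gradient i = (275.44 − 272.19) / 202 = 3.25 / 202 = 0.01609.
Darcy flux q = K · i = 2.820 × 0.01609 = 0.04537 m/day.
Seepage velocity v = q / n_e = 0.04537 / 0.19 = 0.2388 m/day.
Travel time t = L / v = 202 / 0.2388 = 845.9 days = 2.316 years.

2.32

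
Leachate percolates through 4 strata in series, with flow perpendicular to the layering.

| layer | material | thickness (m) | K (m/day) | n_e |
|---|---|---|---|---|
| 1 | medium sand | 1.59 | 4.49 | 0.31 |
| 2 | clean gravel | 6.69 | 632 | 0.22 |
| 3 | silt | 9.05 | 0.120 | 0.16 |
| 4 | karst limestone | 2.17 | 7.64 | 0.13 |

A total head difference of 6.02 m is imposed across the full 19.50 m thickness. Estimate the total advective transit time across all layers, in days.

With flow normal to the layers, continuity requires the same specific discharge q through every layer.
Σ(b_i/K_i) = 1.59/4.49 + 6.69/632 + 9.05/0.120 + 2.17/7.64 = 76.07 d.
q = Δh / Σ(b_i/K_i) = 6.02 / 76.07 = 0.07914 m/day.
In each layer the seepage velocity is v_i = q/n_i, so the layer transit time is t_i = b_i·n_i / q:
  layer 1 (medium sand): t_1 = 1.59 × 0.31 / 0.07914 = 6.228 d
  layer 2 (clean gravel): t_2 = 6.69 × 0.22 / 0.07914 = 18.60 d
  layer 3 (silt): t_3 = 9.05 × 0.16 / 0.07914 = 18.30 d
  layer 4 (karst limestone): t_4 = 2.17 × 0.13 / 0.07914 = 3.564 d
Total t = Σ t_i = 46.69 days.

46.7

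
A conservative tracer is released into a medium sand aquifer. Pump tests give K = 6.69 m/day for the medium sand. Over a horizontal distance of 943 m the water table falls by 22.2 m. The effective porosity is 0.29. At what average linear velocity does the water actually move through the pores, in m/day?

0.543

Hydraulic gradient i = Δh / L = 22.2 / 943 = 0.02354.
Darcy flux q = K · i = 6.690 × 0.02354 = 0.1575 m/day.
Seepage velocity v = q / n_e = 0.1575 / 0.29 = 0.5431 m/day.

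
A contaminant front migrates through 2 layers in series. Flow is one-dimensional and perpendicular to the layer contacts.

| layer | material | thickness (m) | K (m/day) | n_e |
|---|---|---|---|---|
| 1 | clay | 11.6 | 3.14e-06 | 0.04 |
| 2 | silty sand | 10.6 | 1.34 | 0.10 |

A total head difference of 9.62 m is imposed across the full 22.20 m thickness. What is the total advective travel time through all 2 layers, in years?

With flow normal to the layers, continuity requires the same specific discharge q through every layer.
Σ(b_i/K_i) = 11.6/3.14e-06 + 10.6/1.34 = 3.694e+06 d.
q = Δh / Σ(b_i/K_i) = 9.62 / 3.694e+06 = 2.604e-06 m/day.
In each layer the seepage velocity is v_i = q/n_i, so the layer transit time is t_i = b_i·n_i / q:
  layer 1 (clay): t_1 = 11.6 × 0.04 / 2.604e-06 = 1.782e+05 d
  layer 2 (silty sand): t_2 = 10.6 × 0.10 / 2.604e-06 = 4.071e+05 d
Total t = Σ t_i = 5.852e+05 days = 1602 years.

1600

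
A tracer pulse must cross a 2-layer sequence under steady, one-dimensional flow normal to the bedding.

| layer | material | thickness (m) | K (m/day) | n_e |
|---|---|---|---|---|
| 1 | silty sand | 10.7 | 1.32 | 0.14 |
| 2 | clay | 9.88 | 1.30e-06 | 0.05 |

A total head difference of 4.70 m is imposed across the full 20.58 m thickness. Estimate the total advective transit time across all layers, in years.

8820

With flow normal to the layers, continuity requires the same specific discharge q through every layer.
Σ(b_i/K_i) = 10.7/1.32 + 9.88/1.30e-06 = 7.600e+06 d.
q = Δh / Σ(b_i/K_i) = 4.70 / 7.600e+06 = 6.184e-07 m/day.
In each layer the seepage velocity is v_i = q/n_i, so the layer transit time is t_i = b_i·n_i / q:
  layer 1 (silty sand): t_1 = 10.7 × 0.14 / 6.184e-07 = 2.422e+06 d
  layer 2 (clay): t_2 = 9.88 × 0.05 / 6.184e-07 = 7.988e+05 d
Total t = Σ t_i = 3.221e+06 days = 8819 years.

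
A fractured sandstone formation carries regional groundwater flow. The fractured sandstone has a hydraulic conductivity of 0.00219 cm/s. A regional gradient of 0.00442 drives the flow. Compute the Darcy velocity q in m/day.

0.00836

Convert K: 0.00219 cm/s × 864 = 1.892 m/day.
Hydraulic gradient i = 0.00442.
Specific discharge q = K · i = 1.892 × 0.004420 = 0.008363 m/day.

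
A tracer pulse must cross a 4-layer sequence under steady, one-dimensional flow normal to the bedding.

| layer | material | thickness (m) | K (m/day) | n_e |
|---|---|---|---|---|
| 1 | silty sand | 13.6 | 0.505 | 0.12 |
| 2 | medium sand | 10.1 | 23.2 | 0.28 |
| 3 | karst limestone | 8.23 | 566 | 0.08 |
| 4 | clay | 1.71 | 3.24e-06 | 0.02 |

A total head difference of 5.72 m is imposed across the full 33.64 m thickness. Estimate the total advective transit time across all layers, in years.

With flow normal to the layers, continuity requires the same specific discharge q through every layer.
Σ(b_i/K_i) = 13.6/0.505 + 10.1/23.2 + 8.23/566 + 1.71/3.24e-06 = 5.278e+05 d.
q = Δh / Σ(b_i/K_i) = 5.72 / 5.278e+05 = 1.084e-05 m/day.
In each layer the seepage velocity is v_i = q/n_i, so the layer transit time is t_i = b_i·n_i / q:
  layer 1 (silty sand): t_1 = 13.6 × 0.12 / 1.084e-05 = 1.506e+05 d
  layer 2 (medium sand): t_2 = 10.1 × 0.28 / 1.084e-05 = 2.609e+05 d
  layer 3 (karst limestone): t_3 = 8.23 × 0.08 / 1.084e-05 = 60753 d
  layer 4 (clay): t_4 = 1.71 × 0.02 / 1.084e-05 = 3156 d
Total t = Σ t_i = 4.754e+05 days = 1302 years.

1300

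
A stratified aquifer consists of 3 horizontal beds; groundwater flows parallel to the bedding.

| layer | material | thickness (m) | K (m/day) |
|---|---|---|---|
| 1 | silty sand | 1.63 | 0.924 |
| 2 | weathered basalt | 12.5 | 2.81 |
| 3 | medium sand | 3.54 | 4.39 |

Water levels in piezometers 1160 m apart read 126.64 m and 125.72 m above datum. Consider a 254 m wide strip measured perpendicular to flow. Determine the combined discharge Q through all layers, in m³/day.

Flow is parallel to layering, so each bed carries its own Darcy discharge and the transmissivities add.
Σ(K_i·b_i) = 0.924×1.63 + 2.81×12.5 + 4.39×3.54 = 52.17 m²/day.
Hydraulic gradient i = (126.64 − 125.72) / 1160 = 0.92 / 1160 = 0.0007931.
Q = Σ(K_i·b_i) · W · i = 52.17 × 254 × 0.0007931 = 10.51 m³/day.

10.5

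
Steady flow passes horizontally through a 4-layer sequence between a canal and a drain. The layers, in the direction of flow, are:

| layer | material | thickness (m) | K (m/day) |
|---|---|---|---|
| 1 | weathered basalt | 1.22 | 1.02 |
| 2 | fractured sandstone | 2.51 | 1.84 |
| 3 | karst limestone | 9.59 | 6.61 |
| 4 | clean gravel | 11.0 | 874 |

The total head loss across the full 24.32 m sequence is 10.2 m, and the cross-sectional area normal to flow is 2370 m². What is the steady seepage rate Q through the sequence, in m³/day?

Flow is perpendicular to layering, so the layers act in series and the equivalent K is the thickness-weighted harmonic mean.
Total thickness L = 1.22 + 2.51 + 9.59 + 11.0 = 24.32 m.
Σ(b_i/K_i) = 1.22/1.02 + 2.51/1.84 + 9.59/6.61 + 11.0/874 = 4.024 d.
K_eq = L / Σ(b_i/K_i) = 24.32 / 4.024 = 6.044 m/day.
Q = K_eq · A · (Δh/L) = 6.044 × 2370 × (10.2/24.32) = 6008 m³/day.

6010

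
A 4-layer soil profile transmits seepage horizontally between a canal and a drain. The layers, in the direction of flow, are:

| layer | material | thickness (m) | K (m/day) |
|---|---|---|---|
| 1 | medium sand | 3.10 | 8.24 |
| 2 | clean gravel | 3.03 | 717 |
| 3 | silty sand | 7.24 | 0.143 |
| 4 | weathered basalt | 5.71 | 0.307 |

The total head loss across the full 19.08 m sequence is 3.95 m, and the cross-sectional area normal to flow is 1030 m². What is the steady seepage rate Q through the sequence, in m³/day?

Flow is perpendicular to layering, so the layers act in series and the equivalent K is the thickness-weighted harmonic mean.
Total thickness L = 3.10 + 3.03 + 7.24 + 5.71 = 19.08 m.
Σ(b_i/K_i) = 3.10/8.24 + 3.03/717 + 7.24/0.143 + 5.71/0.307 = 69.61 d.
K_eq = L / Σ(b_i/K_i) = 19.08 / 69.61 = 0.2741 m/day.
Q = K_eq · A · (Δh/L) = 0.2741 × 1030 × (3.95/19.08) = 58.45 m³/day.

58.4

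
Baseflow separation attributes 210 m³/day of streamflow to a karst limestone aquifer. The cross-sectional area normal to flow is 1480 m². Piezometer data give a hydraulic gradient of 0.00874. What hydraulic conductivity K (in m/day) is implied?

Hydraulic gradient i = 0.00874.
From Q = K·A·i, K = Q / (A·i) = 210 / (1480 × 0.008740) = 16.23 m/day.

16.2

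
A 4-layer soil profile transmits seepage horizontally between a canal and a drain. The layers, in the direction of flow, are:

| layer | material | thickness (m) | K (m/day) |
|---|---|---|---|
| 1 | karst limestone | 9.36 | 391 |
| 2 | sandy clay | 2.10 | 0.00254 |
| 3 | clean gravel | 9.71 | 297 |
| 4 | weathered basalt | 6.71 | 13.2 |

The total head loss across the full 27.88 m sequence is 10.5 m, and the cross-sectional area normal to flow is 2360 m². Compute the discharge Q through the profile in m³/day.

30.0

Flow is perpendicular to layering, so the layers act in series and the equivalent K is the thickness-weighted harmonic mean.
Total thickness L = 9.36 + 2.10 + 9.71 + 6.71 = 27.88 m.
Σ(b_i/K_i) = 9.36/391 + 2.10/0.00254 + 9.71/297 + 6.71/13.2 = 827.3 d.
K_eq = L / Σ(b_i/K_i) = 27.88 / 827.3 = 0.03370 m/day.
Q = K_eq · A · (Δh/L) = 0.03370 × 2360 × (10.5/27.88) = 29.95 m³/day.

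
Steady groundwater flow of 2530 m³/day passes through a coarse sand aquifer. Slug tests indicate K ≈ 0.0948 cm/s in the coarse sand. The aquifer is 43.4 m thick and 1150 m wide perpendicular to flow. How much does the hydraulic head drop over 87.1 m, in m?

Convert K: 0.0948 cm/s × 864 = 81.91 m/day.
Cross-sectional area A = 1150 × 43.4 = 49910 m².
From Q = K·A·i, i = Q / (K·A) = 2530 / (81.91 × 49910) = 0.0006189.
Head loss Δh = i · L = 0.0006189 × 87.1 = 0.05390 m.

0.0539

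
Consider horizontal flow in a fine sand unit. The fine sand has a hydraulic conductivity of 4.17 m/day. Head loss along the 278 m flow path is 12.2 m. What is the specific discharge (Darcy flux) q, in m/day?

Hydraulic gradient i = Δh / L = 12.2 / 278 = 0.04388.
Specific discharge q = K · i = 4.170 × 0.04388 = 0.1830 m/day.

0.183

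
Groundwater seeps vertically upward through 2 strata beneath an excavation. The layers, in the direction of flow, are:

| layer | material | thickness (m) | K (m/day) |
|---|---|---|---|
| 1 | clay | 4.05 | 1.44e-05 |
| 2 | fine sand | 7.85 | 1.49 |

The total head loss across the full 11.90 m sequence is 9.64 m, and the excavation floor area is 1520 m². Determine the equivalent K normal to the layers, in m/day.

Flow is perpendicular to layering, so the layers act in series and the equivalent K is the thickness-weighted harmonic mean.
Total thickness L = 4.05 + 7.85 = 11.90 m.
Σ(b_i/K_i) = 4.05/1.44e-05 + 7.85/1.49 = 2.813e+05 d.
K_eq = L / Σ(b_i/K_i) = 11.90 / 2.813e+05 = 4.231e-05 m/day.

4.23e-05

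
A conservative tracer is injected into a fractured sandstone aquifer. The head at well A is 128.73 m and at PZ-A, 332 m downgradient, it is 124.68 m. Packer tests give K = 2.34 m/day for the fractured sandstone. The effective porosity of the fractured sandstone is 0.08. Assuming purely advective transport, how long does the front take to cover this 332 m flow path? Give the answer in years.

2.55

Hydraulic gradient i = (128.73 − 124.68) / 332 = 4.05 / 332 = 0.01220.
Darcy flux q = K · i = 2.340 × 0.01220 = 0.02855 m/day.
Seepage velocity v = q / n_e = 0.02855 / 0.08 = 0.3568 m/day.
Travel time t = L / v = 332 / 0.3568 = 930.5 days = 2.547 years.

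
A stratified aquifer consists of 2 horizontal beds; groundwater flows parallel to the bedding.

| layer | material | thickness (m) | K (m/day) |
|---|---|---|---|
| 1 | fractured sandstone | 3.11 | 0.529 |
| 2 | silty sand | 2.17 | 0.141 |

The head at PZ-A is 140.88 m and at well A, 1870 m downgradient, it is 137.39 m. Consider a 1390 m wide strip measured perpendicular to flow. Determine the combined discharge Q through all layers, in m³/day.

Flow is parallel to layering, so each bed carries its own Darcy discharge and the transmissivities add.
Σ(K_i·b_i) = 0.529×3.11 + 0.141×2.17 = 1.951 m²/day.
Hydraulic gradient i = (140.88 − 137.39) / 1870 = 3.49 / 1870 = 0.001866.
Q = Σ(K_i·b_i) · W · i = 1.951 × 1390 × 0.001866 = 5.062 m³/day.

5.06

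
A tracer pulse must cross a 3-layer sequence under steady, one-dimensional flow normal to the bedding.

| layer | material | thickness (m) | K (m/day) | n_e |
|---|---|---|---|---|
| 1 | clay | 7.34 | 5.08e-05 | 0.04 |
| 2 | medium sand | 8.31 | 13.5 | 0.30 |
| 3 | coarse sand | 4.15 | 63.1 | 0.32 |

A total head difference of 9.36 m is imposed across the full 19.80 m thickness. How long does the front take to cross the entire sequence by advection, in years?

With flow normal to the layers, continuity requires the same specific discharge q through every layer.
Σ(b_i/K_i) = 7.34/5.08e-05 + 8.31/13.5 + 4.15/63.1 = 1.445e+05 d.
q = Δh / Σ(b_i/K_i) = 9.36 / 1.445e+05 = 6.478e-05 m/day.
In each layer the seepage velocity is v_i = q/n_i, so the layer transit time is t_i = b_i·n_i / q:
  layer 1 (clay): t_1 = 7.34 × 0.04 / 6.478e-05 = 4532 d
  layer 2 (medium sand): t_2 = 8.31 × 0.30 / 6.478e-05 = 38484 d
  layer 3 (coarse sand): t_3 = 4.15 × 0.32 / 6.478e-05 = 20500 d
Total t = Σ t_i = 63516 days = 173.9 years.

174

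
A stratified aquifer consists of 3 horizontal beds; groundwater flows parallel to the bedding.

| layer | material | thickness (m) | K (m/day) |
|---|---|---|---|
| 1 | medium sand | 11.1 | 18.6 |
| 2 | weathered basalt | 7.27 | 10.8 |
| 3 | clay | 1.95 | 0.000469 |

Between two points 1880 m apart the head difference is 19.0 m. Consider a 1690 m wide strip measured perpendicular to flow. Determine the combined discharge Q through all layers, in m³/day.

Flow is parallel to layering, so each bed carries its own Darcy discharge and the transmissivities add.
Σ(K_i·b_i) = 18.6×11.1 + 10.8×7.27 + 0.000469×1.95 = 285.0 m²/day.
Hydraulic gradient i = Δh / L = 19.0 / 1880 = 0.01011.
Q = Σ(K_i·b_i) · W · i = 285.0 × 1690 × 0.01011 = 4867 m³/day.

4870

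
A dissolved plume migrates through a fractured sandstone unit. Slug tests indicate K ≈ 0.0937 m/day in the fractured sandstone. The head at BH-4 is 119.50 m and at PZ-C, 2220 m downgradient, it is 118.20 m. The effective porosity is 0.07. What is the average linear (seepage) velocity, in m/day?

Hydraulic gradient i = (119.50 − 118.20) / 2220 = 1.3 / 2220 = 0.0005856.
Darcy flux q = K · i = 0.09370 × 0.0005856 = 5.487e-05 m/day.
Seepage velocity v = q / n_e = 5.487e-05 / 0.07 = 0.0007838 m/day.

0.000784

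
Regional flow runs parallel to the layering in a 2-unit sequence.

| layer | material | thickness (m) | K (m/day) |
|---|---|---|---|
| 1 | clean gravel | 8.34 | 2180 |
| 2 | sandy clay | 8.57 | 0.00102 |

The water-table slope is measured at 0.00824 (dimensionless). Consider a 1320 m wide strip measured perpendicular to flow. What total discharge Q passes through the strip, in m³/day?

198000

Flow is parallel to layering, so each bed carries its own Darcy discharge and the transmissivities add.
Σ(K_i·b_i) = 2180×8.34 + 0.00102×8.57 = 18181 m²/day.
Hydraulic gradient i = 0.00824.
Q = Σ(K_i·b_i) · W · i = 18181 × 1320 × 0.008240 = 1.978e+05 m³/day.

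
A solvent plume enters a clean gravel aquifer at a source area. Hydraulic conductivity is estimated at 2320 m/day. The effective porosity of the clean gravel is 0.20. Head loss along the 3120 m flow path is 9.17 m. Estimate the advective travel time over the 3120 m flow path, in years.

0.251

Hydraulic gradient i = Δh / L = 9.17 / 3120 = 0.002939.
Darcy flux q = K · i = 2320 × 0.002939 = 6.819 m/day.
Seepage velocity v = q / n_e = 6.819 / 0.20 = 34.09 m/day.
Travel time t = L / v = 3120 / 34.09 = 91.51 days = 0.2505 years.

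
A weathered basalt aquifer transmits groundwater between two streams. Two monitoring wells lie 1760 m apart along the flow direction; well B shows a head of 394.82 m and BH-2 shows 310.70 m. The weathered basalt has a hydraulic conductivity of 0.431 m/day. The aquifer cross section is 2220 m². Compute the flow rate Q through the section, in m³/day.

Hydraulic gradient i = (394.82 − 310.70) / 1760 = 84.12 / 1760 = 0.04780.
Darcy's law: Q = K · A · i = 0.4310 × 2220 × 0.04780 = 45.73 m³/day.

45.7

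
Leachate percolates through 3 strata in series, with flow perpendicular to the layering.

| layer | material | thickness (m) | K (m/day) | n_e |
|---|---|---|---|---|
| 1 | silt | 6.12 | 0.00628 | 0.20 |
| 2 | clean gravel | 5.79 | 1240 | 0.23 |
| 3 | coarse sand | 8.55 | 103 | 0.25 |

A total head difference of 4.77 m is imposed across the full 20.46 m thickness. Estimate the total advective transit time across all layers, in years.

2.63

With flow normal to the layers, continuity requires the same specific discharge q through every layer.
Σ(b_i/K_i) = 6.12/0.00628 + 5.79/1240 + 8.55/103 = 974.6 d.
q = Δh / Σ(b_i/K_i) = 4.77 / 974.6 = 0.004894 m/day.
In each layer the seepage velocity is v_i = q/n_i, so the layer transit time is t_i = b_i·n_i / q:
  layer 1 (silt): t_1 = 6.12 × 0.20 / 0.004894 = 250.1 d
  layer 2 (clean gravel): t_2 = 5.79 × 0.23 / 0.004894 = 272.1 d
  layer 3 (coarse sand): t_3 = 8.55 × 0.25 / 0.004894 = 436.7 d
Total t = Σ t_i = 958.9 days = 2.625 years.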